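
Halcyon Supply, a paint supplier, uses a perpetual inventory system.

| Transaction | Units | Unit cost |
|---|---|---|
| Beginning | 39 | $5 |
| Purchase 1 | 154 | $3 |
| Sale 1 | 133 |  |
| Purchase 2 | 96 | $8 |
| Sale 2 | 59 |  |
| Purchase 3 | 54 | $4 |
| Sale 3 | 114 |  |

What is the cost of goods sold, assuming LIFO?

COGS = $1,456

Sale 1 (133) [LIFO — newest first]: 133 @ $3 = $399
Sale 2 (59) [LIFO — newest first]: 59 @ $8 = $472
Sale 3 (114) [LIFO — newest first]: 54 @ $4 + 37 @ $8 + 21 @ $3 + 2 @ $5 = $585
Total COGS = $399 + $472 + $585 = $1,456
Ending inventory: 37 @ $5 = $185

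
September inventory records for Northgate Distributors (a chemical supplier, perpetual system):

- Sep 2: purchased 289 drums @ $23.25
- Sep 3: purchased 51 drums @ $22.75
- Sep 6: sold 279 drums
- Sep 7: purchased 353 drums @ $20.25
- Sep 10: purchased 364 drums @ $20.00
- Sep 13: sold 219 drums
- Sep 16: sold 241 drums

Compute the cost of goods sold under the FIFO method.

Sep 6, 279 sold [FIFO — oldest first]: 279 @ $23.25 = $6,486.75
Sep 13, 219 sold [FIFO — oldest first]: 10 @ $23.25 + 51 @ $22.75 + 158 @ $20.25 = $4,592.25
Sep 16, 241 sold [FIFO — oldest first]: 195 @ $20.25 + 46 @ $20.00 = $4,868.75
Total COGS = $6,486.75 + $4,592.25 + $4,868.75 = $15,947.75
Ending inventory: 318 @ $20.00 = $6,360.00

COGS = $15,947.75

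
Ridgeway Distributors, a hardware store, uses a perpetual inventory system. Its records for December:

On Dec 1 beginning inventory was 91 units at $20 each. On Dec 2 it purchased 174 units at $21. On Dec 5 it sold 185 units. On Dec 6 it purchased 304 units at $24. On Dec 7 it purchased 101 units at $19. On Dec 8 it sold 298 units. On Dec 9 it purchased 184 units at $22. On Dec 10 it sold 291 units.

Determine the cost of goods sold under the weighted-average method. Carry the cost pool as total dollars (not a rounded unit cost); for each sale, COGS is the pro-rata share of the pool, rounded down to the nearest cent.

COGS = $16,960.57

After Dec 1: 91 on hand, pool $1,820.00 (≈ $20.0000 each)
After Dec 2: 265 on hand, pool $5,474.00 (≈ $20.6566 each)
Dec 5, sell 185: 185/265 × $5,474.00 → $3,821.47
After Dec 6: 384 on hand, pool $8,948.53 (≈ $23.3035 each)
After Dec 7: 485 on hand, pool $10,867.53 (≈ $22.4073 each)
Dec 8, sell 298: 298/485 × $10,867.53 → $6,677.36
After Dec 9: 371 on hand, pool $8,238.17 (≈ $22.2053 each)
Dec 10, sell 291: 291/371 × $8,238.17 → $6,461.74
Total COGS = $3,821.47 + $6,677.36 + $6,461.74 = $16,960.57
Ending inventory (cost pool remaining) = $1,776.43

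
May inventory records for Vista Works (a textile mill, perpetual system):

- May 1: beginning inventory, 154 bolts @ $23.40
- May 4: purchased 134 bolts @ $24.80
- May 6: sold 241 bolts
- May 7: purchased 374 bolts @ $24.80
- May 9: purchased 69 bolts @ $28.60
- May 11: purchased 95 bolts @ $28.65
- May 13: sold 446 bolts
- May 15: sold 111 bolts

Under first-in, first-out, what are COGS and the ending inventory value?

COGS = $20,094.95; ending inventory = $802.20

May 6, 241 sold [FIFO — oldest first]: 154 @ $23.40 + 87 @ $24.80 = $5,761.20
May 13, 446 sold [FIFO — oldest first]: 47 @ $24.80 + 374 @ $24.80 + 25 @ $28.60 = $11,155.80
May 15, 111 sold [FIFO — oldest first]: 44 @ $28.60 + 67 @ $28.65 = $3,177.95
Total COGS = $5,761.20 + $11,155.80 + $3,177.95 = $20,094.95
Ending inventory: 28 @ $28.65 = $802.20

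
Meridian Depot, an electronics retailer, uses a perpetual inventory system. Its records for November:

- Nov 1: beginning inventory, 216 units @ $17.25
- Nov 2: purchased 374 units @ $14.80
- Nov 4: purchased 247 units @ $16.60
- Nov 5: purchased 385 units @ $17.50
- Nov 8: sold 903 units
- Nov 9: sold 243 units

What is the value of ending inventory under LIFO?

Ending inventory = $1,311.00

Nov 8, 903 sold [LIFO — newest first]: 385 @ $17.50 + 247 @ $16.60 + 271 @ $14.80 = $14,848.50
Nov 9, 243 sold [LIFO — newest first]: 103 @ $14.80 + 140 @ $17.25 = $3,939.40
Total COGS = $14,848.50 + $3,939.40 = $18,787.90
Ending inventory: 76 @ $17.25 = $1,311.00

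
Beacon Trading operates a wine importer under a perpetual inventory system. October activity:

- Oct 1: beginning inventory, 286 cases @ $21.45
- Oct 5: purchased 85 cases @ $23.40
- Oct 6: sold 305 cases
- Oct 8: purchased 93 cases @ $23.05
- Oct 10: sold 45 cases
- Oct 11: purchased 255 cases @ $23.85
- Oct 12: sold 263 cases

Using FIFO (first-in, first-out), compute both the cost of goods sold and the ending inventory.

COGS = $13,821.00; ending inventory = $2,528.10

Oct 6, 305 sold [FIFO — oldest first]: 286 @ $21.45 + 19 @ $23.40 = $6,579.30
Oct 10, 45 sold [FIFO — oldest first]: 45 @ $23.40 = $1,053.00
Oct 12, 263 sold [FIFO — oldest first]: 21 @ $23.40 + 93 @ $23.05 + 149 @ $23.85 = $6,188.70
Total COGS = $6,579.30 + $1,053.00 + $6,188.70 = $13,821.00
Ending inventory: 106 @ $23.85 = $2,528.10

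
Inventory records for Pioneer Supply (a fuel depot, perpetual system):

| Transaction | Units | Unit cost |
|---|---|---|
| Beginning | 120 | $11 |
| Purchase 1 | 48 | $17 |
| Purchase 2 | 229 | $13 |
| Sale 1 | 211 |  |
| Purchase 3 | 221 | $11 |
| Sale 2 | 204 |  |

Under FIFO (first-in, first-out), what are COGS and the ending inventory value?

Sale 1 (211) [FIFO — oldest first]: 120 @ $11 + 48 @ $17 + 43 @ $13 = $2,695
Sale 2 (204) [FIFO — oldest first]: 186 @ $13 + 18 @ $11 = $2,616
Total COGS = $2,695 + $2,616 = $5,311
Ending inventory: 203 @ $11 = $2,233
Check: goods available $7,544 = COGS $5,311 + ending $2,233

COGS = $5,311; ending inventory = $2,233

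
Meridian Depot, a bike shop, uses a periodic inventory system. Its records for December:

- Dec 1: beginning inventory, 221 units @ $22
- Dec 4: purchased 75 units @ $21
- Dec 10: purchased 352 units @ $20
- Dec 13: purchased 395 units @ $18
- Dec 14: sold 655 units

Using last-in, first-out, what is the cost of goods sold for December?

Dec 14, 655 sold [LIFO — newest first]: 395 @ $18 + 260 @ $20 = $12,310
Ending inventory: 221 @ $22 + 75 @ $21 + 92 @ $20 = $8,277

COGS = $12,310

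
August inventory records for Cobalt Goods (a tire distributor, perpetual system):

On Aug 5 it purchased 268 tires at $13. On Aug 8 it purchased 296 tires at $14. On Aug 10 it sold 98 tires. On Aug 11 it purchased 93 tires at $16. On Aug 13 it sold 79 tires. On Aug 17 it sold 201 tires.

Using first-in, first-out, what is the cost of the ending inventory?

Ending inventory = $4,092

Aug 10, 98 sold [FIFO — oldest first]: 98 @ $13 = $1,274
Aug 13, 79 sold [FIFO — oldest first]: 79 @ $13 = $1,027
Aug 17, 201 sold [FIFO — oldest first]: 91 @ $13 + 110 @ $14 = $2,723
Total COGS = $1,274 + $1,027 + $2,723 = $5,024
Ending inventory: 186 @ $14 + 93 @ $16 = $4,092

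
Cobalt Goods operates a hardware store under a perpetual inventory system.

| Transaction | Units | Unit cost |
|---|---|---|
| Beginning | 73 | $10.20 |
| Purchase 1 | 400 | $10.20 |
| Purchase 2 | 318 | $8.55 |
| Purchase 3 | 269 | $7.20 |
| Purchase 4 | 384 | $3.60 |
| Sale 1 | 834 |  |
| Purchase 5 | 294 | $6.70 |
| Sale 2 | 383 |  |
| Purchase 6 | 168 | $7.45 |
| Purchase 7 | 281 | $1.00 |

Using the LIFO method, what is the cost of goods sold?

COGS = $7,597.50

Sale 1 (834) [LIFO — newest first]: 384 @ $3.60 + 269 @ $7.20 + 181 @ $8.55 = $4,866.75
Sale 2 (383) [LIFO — newest first]: 294 @ $6.70 + 89 @ $8.55 = $2,730.75
Total COGS = $4,866.75 + $2,730.75 = $7,597.50
Ending inventory: 73 @ $10.20 + 400 @ $10.20 + 48 @ $8.55 + 168 @ $7.45 + 281 @ $1.00 = $6,767.60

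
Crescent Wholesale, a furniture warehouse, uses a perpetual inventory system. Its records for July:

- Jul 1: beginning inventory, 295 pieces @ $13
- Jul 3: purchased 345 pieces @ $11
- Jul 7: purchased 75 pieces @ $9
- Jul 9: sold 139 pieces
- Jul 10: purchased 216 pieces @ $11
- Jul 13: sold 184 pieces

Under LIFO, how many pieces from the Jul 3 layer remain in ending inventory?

Jul 9, 139 sold [LIFO — newest first]: 75 @ $9 + 64 @ $11 = $1,379
Jul 13, 184 sold [LIFO — newest first]: 184 @ $11 = $2,024
Total COGS = $1,379 + $2,024 = $3,403
Ending inventory: 295 @ $13 + 281 @ $11 + 32 @ $11 = $7,278

281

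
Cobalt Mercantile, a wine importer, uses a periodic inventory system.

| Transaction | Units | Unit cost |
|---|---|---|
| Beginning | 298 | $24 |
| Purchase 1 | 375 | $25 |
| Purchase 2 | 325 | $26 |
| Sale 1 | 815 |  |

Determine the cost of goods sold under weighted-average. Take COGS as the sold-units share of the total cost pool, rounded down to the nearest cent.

COGS = $20,397.04

Sale 1, sell 815: 815/998 × $24,977.00 → $20,397.04
Ending inventory (cost pool remaining) = $4,579.96
Check: goods available $24,977.00 = COGS $20,397.04 + ending $4,579.96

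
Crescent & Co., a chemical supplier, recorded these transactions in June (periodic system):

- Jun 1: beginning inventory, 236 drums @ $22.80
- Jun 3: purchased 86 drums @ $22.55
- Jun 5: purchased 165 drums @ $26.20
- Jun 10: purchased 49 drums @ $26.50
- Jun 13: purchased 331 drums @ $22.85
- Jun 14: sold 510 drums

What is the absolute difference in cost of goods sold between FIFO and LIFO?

FIFO COGS: 236 @ $22.80 + 86 @ $22.55 + 165 @ $26.20 + 23 @ $26.50 = $12,252.60
LIFO COGS: 331 @ $22.85 + 49 @ $26.50 + 130 @ $26.20 = $12,267.85
Difference = |$12,252.60 − $12,267.85| = $15.25

$15.25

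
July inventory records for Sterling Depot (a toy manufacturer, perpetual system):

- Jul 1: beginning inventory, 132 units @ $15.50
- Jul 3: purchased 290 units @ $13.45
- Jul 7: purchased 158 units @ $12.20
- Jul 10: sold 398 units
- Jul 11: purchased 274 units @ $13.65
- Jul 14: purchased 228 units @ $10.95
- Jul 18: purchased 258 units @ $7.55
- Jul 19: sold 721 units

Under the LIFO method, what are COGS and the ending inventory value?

Jul 10, 398 sold [LIFO — newest first]: 158 @ $12.20 + 240 @ $13.45 = $5,155.60
Jul 19, 721 sold [LIFO — newest first]: 258 @ $7.55 + 228 @ $10.95 + 235 @ $13.65 = $7,652.25
Total COGS = $5,155.60 + $7,652.25 = $12,807.85
Ending inventory: 132 @ $15.50 + 50 @ $13.45 + 39 @ $13.65 = $3,250.85

COGS = $12,807.85; ending inventory = $3,250.85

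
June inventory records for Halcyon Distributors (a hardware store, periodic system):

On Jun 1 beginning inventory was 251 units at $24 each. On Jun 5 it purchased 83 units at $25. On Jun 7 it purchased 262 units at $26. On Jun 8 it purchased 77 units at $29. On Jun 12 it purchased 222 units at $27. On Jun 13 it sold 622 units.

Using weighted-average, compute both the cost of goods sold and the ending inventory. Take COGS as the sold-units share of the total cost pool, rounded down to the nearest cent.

COGS = $16,080.26; ending inventory = $7,057.74

Jun 13, sell 622: 622/895 × $23,138.00 → $16,080.26
Ending inventory (cost pool remaining) = $7,057.74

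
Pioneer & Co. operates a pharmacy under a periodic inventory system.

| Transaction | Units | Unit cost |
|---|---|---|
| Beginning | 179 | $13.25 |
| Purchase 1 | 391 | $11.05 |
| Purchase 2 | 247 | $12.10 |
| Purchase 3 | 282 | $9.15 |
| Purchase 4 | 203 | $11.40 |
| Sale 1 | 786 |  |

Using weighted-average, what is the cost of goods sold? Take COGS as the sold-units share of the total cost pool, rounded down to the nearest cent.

Sale 1, sell 786: 786/1302 × $14,575.50 → $8,799.03
Ending inventory (cost pool remaining) = $5,776.47

COGS = $8,799.03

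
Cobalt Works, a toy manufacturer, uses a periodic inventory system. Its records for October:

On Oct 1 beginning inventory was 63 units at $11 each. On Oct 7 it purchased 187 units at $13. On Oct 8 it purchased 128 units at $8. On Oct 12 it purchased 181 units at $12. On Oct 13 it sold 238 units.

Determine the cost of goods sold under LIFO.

Oct 13, 238 sold [LIFO — newest first]: 181 @ $12 + 57 @ $8 = $2,628
Ending inventory: 63 @ $11 + 187 @ $13 + 71 @ $8 = $3,692

COGS = $2,628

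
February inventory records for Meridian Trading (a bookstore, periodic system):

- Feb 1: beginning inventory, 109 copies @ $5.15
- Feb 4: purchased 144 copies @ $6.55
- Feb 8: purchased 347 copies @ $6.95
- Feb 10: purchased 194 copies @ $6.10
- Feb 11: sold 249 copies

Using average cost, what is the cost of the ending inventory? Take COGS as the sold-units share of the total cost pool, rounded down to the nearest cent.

Ending inventory = $3,500.36

Feb 11, sell 249: 249/794 × $5,099.60 → $1,599.24
Ending inventory (cost pool remaining) = $3,500.36
Check: goods available $5,099.60 = COGS $1,599.24 + ending $3,500.36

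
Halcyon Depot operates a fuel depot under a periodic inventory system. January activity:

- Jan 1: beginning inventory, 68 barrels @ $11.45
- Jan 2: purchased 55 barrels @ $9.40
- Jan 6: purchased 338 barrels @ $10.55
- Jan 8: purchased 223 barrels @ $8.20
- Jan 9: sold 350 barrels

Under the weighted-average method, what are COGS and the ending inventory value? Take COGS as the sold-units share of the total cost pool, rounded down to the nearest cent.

COGS = $3,423.29; ending inventory = $3,266.81

Jan 9, sell 350: 350/684 × $6,690.10 → $3,423.29
Ending inventory (cost pool remaining) = $3,266.81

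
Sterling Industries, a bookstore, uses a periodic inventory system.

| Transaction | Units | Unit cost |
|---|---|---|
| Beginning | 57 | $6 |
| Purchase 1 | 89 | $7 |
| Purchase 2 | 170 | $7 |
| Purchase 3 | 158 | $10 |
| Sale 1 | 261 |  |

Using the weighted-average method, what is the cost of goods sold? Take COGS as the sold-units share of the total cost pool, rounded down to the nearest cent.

Sale 1, sell 261: 261/474 × $3,735.00 → $2,056.61
Ending inventory (cost pool remaining) = $1,678.39

COGS = $2,056.61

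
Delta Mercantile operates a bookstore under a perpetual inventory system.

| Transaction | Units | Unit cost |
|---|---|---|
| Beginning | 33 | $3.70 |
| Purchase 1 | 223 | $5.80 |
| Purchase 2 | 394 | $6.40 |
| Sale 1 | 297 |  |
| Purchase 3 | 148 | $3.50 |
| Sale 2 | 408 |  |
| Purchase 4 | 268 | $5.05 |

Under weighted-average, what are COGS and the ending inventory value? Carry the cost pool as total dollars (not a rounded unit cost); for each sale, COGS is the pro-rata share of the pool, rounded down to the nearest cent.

After Beginning: 33 on hand, pool $122.10 (≈ $3.7000 each)
After Purchase 1: 256 on hand, pool $1,415.50 (≈ $5.5293 each)
After Purchase 2: 650 on hand, pool $3,937.10 (≈ $6.0571 each)
Sale 1, sell 297: 297/650 × $3,937.10 → $1,798.95
After Purchase 3: 501 on hand, pool $2,656.15 (≈ $5.3017 each)
Sale 2, sell 408: 408/501 × $2,656.15 → $2,163.09
After Purchase 4: 361 on hand, pool $1,846.46 (≈ $5.1148 each)
Total COGS = $1,798.95 + $2,163.09 = $3,962.04
Ending inventory (cost pool remaining) = $1,846.46
Check: goods available $5,808.50 = COGS $3,962.04 + ending $1,846.46

COGS = $3,962.04; ending inventory = $1,846.46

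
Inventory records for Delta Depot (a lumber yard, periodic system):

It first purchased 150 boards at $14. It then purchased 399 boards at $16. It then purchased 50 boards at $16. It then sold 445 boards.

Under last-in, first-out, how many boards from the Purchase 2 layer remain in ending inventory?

Sale 1 (445) [LIFO — newest first]: 50 @ $16 + 395 @ $16 = $7,120
Ending inventory: 150 @ $14 + 4 @ $16 = $2,164
Check: goods available $9,284 = COGS $7,120 + ending $2,164

4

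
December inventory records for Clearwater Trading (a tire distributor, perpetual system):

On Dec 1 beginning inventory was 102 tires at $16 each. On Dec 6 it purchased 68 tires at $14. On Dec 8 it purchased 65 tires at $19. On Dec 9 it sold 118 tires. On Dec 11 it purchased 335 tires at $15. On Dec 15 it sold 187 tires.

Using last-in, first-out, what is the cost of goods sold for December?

Dec 9, 118 sold [LIFO — newest first]: 65 @ $19 + 53 @ $14 = $1,977
Dec 15, 187 sold [LIFO — newest first]: 187 @ $15 = $2,805
Total COGS = $1,977 + $2,805 = $4,782
Ending inventory: 102 @ $16 + 15 @ $14 + 148 @ $15 = $4,062

COGS = $4,782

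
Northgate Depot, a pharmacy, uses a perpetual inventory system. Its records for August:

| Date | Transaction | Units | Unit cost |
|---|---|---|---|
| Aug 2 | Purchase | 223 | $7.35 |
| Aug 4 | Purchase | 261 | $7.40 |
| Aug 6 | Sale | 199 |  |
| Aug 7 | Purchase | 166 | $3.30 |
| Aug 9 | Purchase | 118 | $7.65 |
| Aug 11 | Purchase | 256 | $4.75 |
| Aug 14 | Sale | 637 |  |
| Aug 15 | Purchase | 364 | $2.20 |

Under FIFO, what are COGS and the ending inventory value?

Aug 6, 199 sold [FIFO — oldest first]: 199 @ $7.35 = $1,462.65
Aug 14, 637 sold [FIFO — oldest first]: 24 @ $7.35 + 261 @ $7.40 + 166 @ $3.30 + 118 @ $7.65 + 68 @ $4.75 = $3,881.30
Total COGS = $1,462.65 + $3,881.30 = $5,343.95
Ending inventory: 188 @ $4.75 + 364 @ $2.20 = $1,693.80

COGS = $5,343.95; ending inventory = $1,693.80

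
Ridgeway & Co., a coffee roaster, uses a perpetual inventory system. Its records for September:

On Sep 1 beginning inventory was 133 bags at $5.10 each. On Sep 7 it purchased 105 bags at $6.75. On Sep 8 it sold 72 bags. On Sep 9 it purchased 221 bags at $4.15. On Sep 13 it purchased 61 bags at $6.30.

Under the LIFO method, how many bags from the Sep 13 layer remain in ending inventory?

61

Sep 8, 72 sold [LIFO — newest first]: 72 @ $6.75 = $486.00
Ending inventory: 133 @ $5.10 + 33 @ $6.75 + 221 @ $4.15 + 61 @ $6.30 = $2,202.50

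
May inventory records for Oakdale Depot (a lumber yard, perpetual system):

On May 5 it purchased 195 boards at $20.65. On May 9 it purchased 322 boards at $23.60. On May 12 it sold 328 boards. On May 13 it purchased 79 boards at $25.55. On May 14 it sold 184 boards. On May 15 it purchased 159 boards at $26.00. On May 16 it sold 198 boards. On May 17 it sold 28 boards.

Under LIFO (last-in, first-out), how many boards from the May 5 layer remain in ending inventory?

17

May 12, 328 sold [LIFO — newest first]: 322 @ $23.60 + 6 @ $20.65 = $7,723.10
May 14, 184 sold [LIFO — newest first]: 79 @ $25.55 + 105 @ $20.65 = $4,186.70
May 16, 198 sold [LIFO — newest first]: 159 @ $26.00 + 39 @ $20.65 = $4,939.35
May 17, 28 sold [LIFO — newest first]: 28 @ $20.65 = $578.20
Total COGS = $7,723.10 + $4,186.70 + $4,939.35 + $578.20 = $17,427.35
Ending inventory: 17 @ $20.65 = $351.05
Check: goods available $17,778.40 = COGS $17,427.35 + ending $351.05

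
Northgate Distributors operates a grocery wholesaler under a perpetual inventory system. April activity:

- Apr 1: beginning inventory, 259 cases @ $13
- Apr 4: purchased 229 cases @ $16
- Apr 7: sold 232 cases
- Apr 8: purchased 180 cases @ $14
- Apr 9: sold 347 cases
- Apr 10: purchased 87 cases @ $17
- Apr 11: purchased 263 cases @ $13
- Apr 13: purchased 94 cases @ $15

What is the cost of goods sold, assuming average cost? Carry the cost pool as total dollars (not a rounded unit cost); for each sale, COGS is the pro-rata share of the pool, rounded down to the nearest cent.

After Apr 1: 259 on hand, pool $3,367.00 (≈ $13.0000 each)
After Apr 4: 488 on hand, pool $7,031.00 (≈ $14.4078 each)
Apr 7, sell 232: 232/488 × $7,031.00 → $3,342.60
After Apr 8: 436 on hand, pool $6,208.40 (≈ $14.2394 each)
Apr 9, sell 347: 347/436 × $6,208.40 → $4,941.08
After Apr 10: 176 on hand, pool $2,746.32 (≈ $15.6041 each)
After Apr 11: 439 on hand, pool $6,165.32 (≈ $14.0440 each)
After Apr 13: 533 on hand, pool $7,575.32 (≈ $14.2126 each)
Total COGS = $3,342.60 + $4,941.08 = $8,283.68
Ending inventory (cost pool remaining) = $7,575.32

COGS = $8,283.68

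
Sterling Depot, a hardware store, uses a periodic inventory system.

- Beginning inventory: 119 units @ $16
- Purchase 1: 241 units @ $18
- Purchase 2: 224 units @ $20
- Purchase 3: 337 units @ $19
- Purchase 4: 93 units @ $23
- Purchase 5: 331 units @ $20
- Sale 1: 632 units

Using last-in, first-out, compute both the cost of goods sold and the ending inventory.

Sale 1 (632) [LIFO — newest first]: 331 @ $20 + 93 @ $23 + 208 @ $19 = $12,711
Ending inventory: 119 @ $16 + 241 @ $18 + 224 @ $20 + 129 @ $19 = $13,173

COGS = $12,711; ending inventory = $13,173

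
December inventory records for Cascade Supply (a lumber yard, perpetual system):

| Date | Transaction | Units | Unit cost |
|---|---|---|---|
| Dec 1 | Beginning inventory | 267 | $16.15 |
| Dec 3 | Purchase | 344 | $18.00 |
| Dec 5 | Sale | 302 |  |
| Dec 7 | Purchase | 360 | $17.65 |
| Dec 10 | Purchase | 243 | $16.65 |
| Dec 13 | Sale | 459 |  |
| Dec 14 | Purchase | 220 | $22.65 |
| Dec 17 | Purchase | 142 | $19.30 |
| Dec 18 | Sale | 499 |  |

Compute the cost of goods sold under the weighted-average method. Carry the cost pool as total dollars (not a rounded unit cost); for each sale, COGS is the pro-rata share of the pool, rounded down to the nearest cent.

After Dec 1: 267 on hand, pool $4,312.05 (≈ $16.1500 each)
After Dec 3: 611 on hand, pool $10,504.05 (≈ $17.1916 each)
Dec 5, sell 302: 302/611 × $10,504.05 → $5,191.85
After Dec 7: 669 on hand, pool $11,666.20 (≈ $17.4383 each)
After Dec 10: 912 on hand, pool $15,712.15 (≈ $17.2282 each)
Dec 13, sell 459: 459/912 × $15,712.15 → $7,907.75
After Dec 14: 673 on hand, pool $12,787.40 (≈ $19.0006 each)
After Dec 17: 815 on hand, pool $15,528.00 (≈ $19.0528 each)
Dec 18, sell 499: 499/815 × $15,528.00 → $9,507.32
Total COGS = $5,191.85 + $7,907.75 + $9,507.32 = $22,606.92
Ending inventory (cost pool remaining) = $6,020.68

COGS = $22,606.92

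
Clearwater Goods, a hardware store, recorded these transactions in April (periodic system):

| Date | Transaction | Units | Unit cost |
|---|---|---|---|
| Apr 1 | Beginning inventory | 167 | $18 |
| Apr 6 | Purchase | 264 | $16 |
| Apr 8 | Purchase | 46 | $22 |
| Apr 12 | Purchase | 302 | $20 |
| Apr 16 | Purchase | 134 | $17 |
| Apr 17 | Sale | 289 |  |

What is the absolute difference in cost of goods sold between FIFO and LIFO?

$420

FIFO COGS: 167 @ $18 + 122 @ $16 = $4,958
LIFO COGS: 134 @ $17 + 155 @ $20 = $5,378
Difference = |$4,958 − $5,378| = $420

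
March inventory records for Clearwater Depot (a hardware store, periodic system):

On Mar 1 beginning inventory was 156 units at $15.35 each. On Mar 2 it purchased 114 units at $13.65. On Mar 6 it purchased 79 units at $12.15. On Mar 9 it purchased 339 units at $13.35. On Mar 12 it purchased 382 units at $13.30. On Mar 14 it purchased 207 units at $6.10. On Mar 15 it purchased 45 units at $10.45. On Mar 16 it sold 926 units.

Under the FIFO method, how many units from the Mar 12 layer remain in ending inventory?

144

Mar 16, 926 sold [FIFO — oldest first]: 156 @ $15.35 + 114 @ $13.65 + 79 @ $12.15 + 339 @ $13.35 + 238 @ $13.30 = $12,601.60
Ending inventory: 144 @ $13.30 + 207 @ $6.10 + 45 @ $10.45 = $3,648.15
Check: goods available $16,249.75 = COGS $12,601.60 + ending $3,648.15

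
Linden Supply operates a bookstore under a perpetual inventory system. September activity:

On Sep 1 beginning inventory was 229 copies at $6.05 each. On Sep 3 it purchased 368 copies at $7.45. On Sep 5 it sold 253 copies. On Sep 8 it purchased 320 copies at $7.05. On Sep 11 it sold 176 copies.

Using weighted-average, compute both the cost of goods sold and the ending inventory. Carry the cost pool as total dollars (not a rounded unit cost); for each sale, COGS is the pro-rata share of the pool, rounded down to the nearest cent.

After Sep 1: 229 on hand, pool $1,385.45 (≈ $6.0500 each)
After Sep 3: 597 on hand, pool $4,127.05 (≈ $6.9130 each)
Sep 5, sell 253: 253/597 × $4,127.05 → $1,748.98
After Sep 8: 664 on hand, pool $4,634.07 (≈ $6.9790 each)
Sep 11, sell 176: 176/664 × $4,634.07 → $1,228.30
Total COGS = $1,748.98 + $1,228.30 = $2,977.28
Ending inventory (cost pool remaining) = $3,405.77
Check: goods available $6,383.05 = COGS $2,977.28 + ending $3,405.77

COGS = $2,977.28; ending inventory = $3,405.77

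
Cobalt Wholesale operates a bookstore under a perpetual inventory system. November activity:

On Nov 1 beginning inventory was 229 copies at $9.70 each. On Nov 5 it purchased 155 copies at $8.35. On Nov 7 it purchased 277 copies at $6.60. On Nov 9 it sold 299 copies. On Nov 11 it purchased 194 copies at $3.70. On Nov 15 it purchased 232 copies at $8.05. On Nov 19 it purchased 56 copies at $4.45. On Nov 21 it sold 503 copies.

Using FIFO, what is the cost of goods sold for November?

Nov 9, 299 sold [FIFO — oldest first]: 229 @ $9.70 + 70 @ $8.35 = $2,805.80
Nov 21, 503 sold [FIFO — oldest first]: 85 @ $8.35 + 277 @ $6.60 + 141 @ $3.70 = $3,059.65
Total COGS = $2,805.80 + $3,059.65 = $5,865.45
Ending inventory: 53 @ $3.70 + 232 @ $8.05 + 56 @ $4.45 = $2,312.90

COGS = $5,865.45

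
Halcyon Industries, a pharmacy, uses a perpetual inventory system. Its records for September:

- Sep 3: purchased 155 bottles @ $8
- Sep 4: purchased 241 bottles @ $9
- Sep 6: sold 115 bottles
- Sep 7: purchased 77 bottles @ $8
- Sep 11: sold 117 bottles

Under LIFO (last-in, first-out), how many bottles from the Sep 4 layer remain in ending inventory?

86

Sep 6, 115 sold [LIFO — newest first]: 115 @ $9 = $1,035
Sep 11, 117 sold [LIFO — newest first]: 77 @ $8 + 40 @ $9 = $976
Total COGS = $1,035 + $976 = $2,011
Ending inventory: 155 @ $8 + 86 @ $9 = $2,014
Check: goods available $4,025 = COGS $2,011 + ending $2,014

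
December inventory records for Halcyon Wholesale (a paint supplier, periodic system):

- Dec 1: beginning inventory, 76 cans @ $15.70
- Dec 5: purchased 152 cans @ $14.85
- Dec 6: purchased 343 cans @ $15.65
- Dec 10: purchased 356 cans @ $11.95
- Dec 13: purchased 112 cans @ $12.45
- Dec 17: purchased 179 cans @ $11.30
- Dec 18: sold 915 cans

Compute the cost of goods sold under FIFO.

Dec 18, 915 sold [FIFO — oldest first]: 76 @ $15.70 + 152 @ $14.85 + 343 @ $15.65 + 344 @ $11.95 = $12,929.15
Ending inventory: 12 @ $11.95 + 112 @ $12.45 + 179 @ $11.30 = $3,560.50

COGS = $12,929.15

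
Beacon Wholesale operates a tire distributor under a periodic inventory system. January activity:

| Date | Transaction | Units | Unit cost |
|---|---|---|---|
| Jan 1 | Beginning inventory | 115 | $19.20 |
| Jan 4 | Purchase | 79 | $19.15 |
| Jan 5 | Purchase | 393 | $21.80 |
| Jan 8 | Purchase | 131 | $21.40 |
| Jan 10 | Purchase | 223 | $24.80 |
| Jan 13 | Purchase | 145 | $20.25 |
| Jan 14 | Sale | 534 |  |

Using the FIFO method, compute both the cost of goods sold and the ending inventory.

COGS = $11,132.85; ending inventory = $12,425.45

Jan 14, 534 sold [FIFO — oldest first]: 115 @ $19.20 + 79 @ $19.15 + 340 @ $21.80 = $11,132.85
Ending inventory: 53 @ $21.80 + 131 @ $21.40 + 223 @ $24.80 + 145 @ $20.25 = $12,425.45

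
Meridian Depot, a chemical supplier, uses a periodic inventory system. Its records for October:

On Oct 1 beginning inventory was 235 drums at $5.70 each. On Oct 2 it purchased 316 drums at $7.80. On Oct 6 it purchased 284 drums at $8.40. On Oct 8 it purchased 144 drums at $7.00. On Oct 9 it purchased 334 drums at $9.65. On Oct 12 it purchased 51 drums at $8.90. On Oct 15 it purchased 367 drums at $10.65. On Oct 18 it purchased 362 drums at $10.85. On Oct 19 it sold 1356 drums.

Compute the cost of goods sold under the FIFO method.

Oct 19, 1356 sold [FIFO — oldest first]: 235 @ $5.70 + 316 @ $7.80 + 284 @ $8.40 + 144 @ $7.00 + 334 @ $9.65 + 43 @ $8.90 = $10,803.70
Ending inventory: 8 @ $8.90 + 367 @ $10.65 + 362 @ $10.85 = $7,907.45
Check: goods available $18,711.15 = COGS $10,803.70 + ending $7,907.45

COGS = $10,803.70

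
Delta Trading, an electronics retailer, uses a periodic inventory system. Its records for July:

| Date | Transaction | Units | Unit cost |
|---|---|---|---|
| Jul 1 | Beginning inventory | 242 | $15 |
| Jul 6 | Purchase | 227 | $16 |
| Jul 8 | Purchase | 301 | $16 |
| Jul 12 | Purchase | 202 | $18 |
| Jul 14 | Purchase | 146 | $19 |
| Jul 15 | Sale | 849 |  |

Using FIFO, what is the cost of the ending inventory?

Ending inventory = $4,988

Jul 15, 849 sold [FIFO — oldest first]: 242 @ $15 + 227 @ $16 + 301 @ $16 + 79 @ $18 = $13,500
Ending inventory: 123 @ $18 + 146 @ $19 = $4,988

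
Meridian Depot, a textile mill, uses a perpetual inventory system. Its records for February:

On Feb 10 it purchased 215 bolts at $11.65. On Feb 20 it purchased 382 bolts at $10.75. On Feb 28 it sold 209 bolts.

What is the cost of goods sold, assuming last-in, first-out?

Feb 28, 209 sold [LIFO — newest first]: 209 @ $10.75 = $2,246.75
Ending inventory: 215 @ $11.65 + 173 @ $10.75 = $4,364.50
Check: goods available $6,611.25 = COGS $2,246.75 + ending $4,364.50

COGS = $2,246.75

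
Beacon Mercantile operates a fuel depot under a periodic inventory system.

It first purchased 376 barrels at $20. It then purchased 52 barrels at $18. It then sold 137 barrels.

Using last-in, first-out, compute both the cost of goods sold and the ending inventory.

Sale 1 (137) [LIFO — newest first]: 52 @ $18 + 85 @ $20 = $2,636
Ending inventory: 291 @ $20 = $5,820

COGS = $2,636; ending inventory = $5,820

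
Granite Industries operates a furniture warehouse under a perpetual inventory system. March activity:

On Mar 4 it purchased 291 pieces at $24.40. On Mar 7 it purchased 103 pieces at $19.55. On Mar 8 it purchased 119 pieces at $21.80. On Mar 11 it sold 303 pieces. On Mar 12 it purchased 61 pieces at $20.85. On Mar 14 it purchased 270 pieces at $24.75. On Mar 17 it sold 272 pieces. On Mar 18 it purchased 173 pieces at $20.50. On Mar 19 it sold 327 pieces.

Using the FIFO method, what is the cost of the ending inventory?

Mar 11, 303 sold [FIFO — oldest first]: 291 @ $24.40 + 12 @ $19.55 = $7,335.00
Mar 17, 272 sold [FIFO — oldest first]: 91 @ $19.55 + 119 @ $21.80 + 61 @ $20.85 + 1 @ $24.75 = $5,669.85
Mar 19, 327 sold [FIFO — oldest first]: 269 @ $24.75 + 58 @ $20.50 = $7,846.75
Total COGS = $7,335.00 + $5,669.85 + $7,846.75 = $20,851.60
Ending inventory: 115 @ $20.50 = $2,357.50

Ending inventory = $2,357.50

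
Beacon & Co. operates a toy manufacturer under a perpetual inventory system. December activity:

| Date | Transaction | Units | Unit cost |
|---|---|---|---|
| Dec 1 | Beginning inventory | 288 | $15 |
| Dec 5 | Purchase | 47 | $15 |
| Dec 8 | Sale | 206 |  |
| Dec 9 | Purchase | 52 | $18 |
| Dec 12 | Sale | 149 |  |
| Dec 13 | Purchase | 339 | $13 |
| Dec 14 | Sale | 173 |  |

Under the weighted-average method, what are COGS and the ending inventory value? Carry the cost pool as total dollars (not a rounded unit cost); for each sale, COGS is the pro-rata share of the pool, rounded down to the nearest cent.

COGS = $7,745.11; ending inventory = $2,622.89

After Dec 1: 288 on hand, pool $4,320.00 (≈ $15.0000 each)
After Dec 5: 335 on hand, pool $5,025.00 (≈ $15.0000 each)
Dec 8, sell 206: 206/335 × $5,025.00 → $3,090.00
After Dec 9: 181 on hand, pool $2,871.00 (≈ $15.8619 each)
Dec 12, sell 149: 149/181 × $2,871.00 → $2,363.41
After Dec 13: 371 on hand, pool $4,914.59 (≈ $13.2469 each)
Dec 14, sell 173: 173/371 × $4,914.59 → $2,291.70
Total COGS = $3,090.00 + $2,363.41 + $2,291.70 = $7,745.11
Ending inventory (cost pool remaining) = $2,622.89
Check: goods available $10,368.00 = COGS $7,745.11 + ending $2,622.89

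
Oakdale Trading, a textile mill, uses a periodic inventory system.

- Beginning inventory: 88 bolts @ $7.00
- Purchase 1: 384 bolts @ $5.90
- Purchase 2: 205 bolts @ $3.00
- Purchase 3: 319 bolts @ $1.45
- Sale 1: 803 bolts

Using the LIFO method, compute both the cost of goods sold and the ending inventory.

Sale 1 (803) [LIFO — newest first]: 319 @ $1.45 + 205 @ $3.00 + 279 @ $5.90 = $2,723.65
Ending inventory: 88 @ $7.00 + 105 @ $5.90 = $1,235.50

COGS = $2,723.65; ending inventory = $1,235.50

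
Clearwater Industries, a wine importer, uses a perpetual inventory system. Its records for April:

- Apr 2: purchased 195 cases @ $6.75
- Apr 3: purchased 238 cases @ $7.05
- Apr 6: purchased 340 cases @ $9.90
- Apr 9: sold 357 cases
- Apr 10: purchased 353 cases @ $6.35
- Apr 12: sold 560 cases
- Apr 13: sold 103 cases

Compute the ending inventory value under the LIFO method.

Ending inventory = $715.50

Apr 9, 357 sold [LIFO — newest first]: 340 @ $9.90 + 17 @ $7.05 = $3,485.85
Apr 12, 560 sold [LIFO — newest first]: 353 @ $6.35 + 207 @ $7.05 = $3,700.90
Apr 13, 103 sold [LIFO — newest first]: 14 @ $7.05 + 89 @ $6.75 = $699.45
Total COGS = $3,485.85 + $3,700.90 + $699.45 = $7,886.20
Ending inventory: 106 @ $6.75 = $715.50
Check: goods available $8,601.70 = COGS $7,886.20 + ending $715.50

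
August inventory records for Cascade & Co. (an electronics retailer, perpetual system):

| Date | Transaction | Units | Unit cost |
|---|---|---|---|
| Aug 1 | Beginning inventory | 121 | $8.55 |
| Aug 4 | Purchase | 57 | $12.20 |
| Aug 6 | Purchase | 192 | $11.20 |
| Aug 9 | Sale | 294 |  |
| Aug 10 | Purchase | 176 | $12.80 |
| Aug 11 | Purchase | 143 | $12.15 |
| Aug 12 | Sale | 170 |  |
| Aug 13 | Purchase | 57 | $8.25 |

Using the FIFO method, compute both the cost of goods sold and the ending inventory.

COGS = $5,083.55; ending inventory = $3,257.30

Aug 9, 294 sold [FIFO — oldest first]: 121 @ $8.55 + 57 @ $12.20 + 116 @ $11.20 = $3,029.15
Aug 12, 170 sold [FIFO — oldest first]: 76 @ $11.20 + 94 @ $12.80 = $2,054.40
Total COGS = $3,029.15 + $2,054.40 = $5,083.55
Ending inventory: 82 @ $12.80 + 143 @ $12.15 + 57 @ $8.25 = $3,257.30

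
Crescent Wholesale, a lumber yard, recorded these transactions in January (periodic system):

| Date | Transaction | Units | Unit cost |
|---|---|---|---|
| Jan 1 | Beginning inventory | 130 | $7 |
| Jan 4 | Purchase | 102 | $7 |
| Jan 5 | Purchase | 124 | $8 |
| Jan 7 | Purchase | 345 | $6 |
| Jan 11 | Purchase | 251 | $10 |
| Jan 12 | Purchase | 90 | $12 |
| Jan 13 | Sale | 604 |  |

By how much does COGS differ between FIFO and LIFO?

$1,064

FIFO COGS: 130 @ $7 + 102 @ $7 + 124 @ $8 + 248 @ $6 = $4,104
LIFO COGS: 90 @ $12 + 251 @ $10 + 263 @ $6 = $5,168
Difference = |$4,104 − $5,168| = $1,064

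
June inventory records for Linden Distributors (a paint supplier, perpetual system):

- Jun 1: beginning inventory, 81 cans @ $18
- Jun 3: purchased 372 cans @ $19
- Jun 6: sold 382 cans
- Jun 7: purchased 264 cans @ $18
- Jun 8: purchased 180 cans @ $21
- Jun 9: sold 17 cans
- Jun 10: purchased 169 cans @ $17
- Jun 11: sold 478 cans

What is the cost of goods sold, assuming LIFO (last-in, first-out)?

Jun 6, 382 sold [LIFO — newest first]: 372 @ $19 + 10 @ $18 = $7,248
Jun 9, 17 sold [LIFO — newest first]: 17 @ $21 = $357
Jun 11, 478 sold [LIFO — newest first]: 169 @ $17 + 163 @ $21 + 146 @ $18 = $8,924
Total COGS = $7,248 + $357 + $8,924 = $16,529
Ending inventory: 71 @ $18 + 118 @ $18 = $3,402

COGS = $16,529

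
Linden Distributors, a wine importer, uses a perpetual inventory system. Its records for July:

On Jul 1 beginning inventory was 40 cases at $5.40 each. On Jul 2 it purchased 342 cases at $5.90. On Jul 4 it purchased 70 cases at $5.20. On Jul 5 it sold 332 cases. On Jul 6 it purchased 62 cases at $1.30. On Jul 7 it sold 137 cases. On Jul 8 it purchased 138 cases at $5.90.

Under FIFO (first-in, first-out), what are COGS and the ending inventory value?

Jul 5, 332 sold [FIFO — oldest first]: 40 @ $5.40 + 292 @ $5.90 = $1,938.80
Jul 7, 137 sold [FIFO — oldest first]: 50 @ $5.90 + 70 @ $5.20 + 17 @ $1.30 = $681.10
Total COGS = $1,938.80 + $681.10 = $2,619.90
Ending inventory: 45 @ $1.30 + 138 @ $5.90 = $872.70

COGS = $2,619.90; ending inventory = $872.70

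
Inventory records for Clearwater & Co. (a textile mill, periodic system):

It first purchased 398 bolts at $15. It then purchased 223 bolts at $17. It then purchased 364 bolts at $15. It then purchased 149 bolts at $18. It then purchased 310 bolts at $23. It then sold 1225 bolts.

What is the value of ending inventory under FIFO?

Sale 1 (1225) [FIFO — oldest first]: 398 @ $15 + 223 @ $17 + 364 @ $15 + 149 @ $18 + 91 @ $23 = $19,996
Ending inventory: 219 @ $23 = $5,037

Ending inventory = $5,037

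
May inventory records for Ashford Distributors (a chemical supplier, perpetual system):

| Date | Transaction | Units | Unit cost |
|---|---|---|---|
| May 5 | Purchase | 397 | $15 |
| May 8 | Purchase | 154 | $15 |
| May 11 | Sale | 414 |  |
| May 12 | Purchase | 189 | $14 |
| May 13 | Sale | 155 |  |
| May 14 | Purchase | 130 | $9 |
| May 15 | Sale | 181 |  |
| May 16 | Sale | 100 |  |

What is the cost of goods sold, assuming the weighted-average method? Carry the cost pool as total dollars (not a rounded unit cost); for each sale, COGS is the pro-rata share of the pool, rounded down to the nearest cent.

COGS = $11,839.41

After May 5: 397 on hand, pool $5,955.00 (≈ $15.0000 each)
After May 8: 551 on hand, pool $8,265.00 (≈ $15.0000 each)
May 11, sell 414: 414/551 × $8,265.00 → $6,210.00
After May 12: 326 on hand, pool $4,701.00 (≈ $14.4202 each)
May 13, sell 155: 155/326 × $4,701.00 → $2,235.13
After May 14: 301 on hand, pool $3,635.87 (≈ $12.0793 each)
May 15, sell 181: 181/301 × $3,635.87 → $2,186.35
May 16, sell 100: 100/120 × $1,449.52 → $1,207.93
Total COGS = $6,210.00 + $2,235.13 + $2,186.35 + $1,207.93 = $11,839.41
Ending inventory (cost pool remaining) = $241.59
Check: goods available $12,081.00 = COGS $11,839.41 + ending $241.59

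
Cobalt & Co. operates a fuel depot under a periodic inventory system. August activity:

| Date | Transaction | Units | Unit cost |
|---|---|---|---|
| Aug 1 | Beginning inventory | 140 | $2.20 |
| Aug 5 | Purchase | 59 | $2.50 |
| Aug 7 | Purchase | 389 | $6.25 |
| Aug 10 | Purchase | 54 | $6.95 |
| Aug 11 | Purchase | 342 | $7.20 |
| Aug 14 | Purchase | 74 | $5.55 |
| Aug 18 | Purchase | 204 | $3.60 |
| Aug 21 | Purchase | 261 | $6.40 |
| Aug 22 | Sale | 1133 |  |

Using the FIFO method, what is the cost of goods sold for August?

COGS = $6,405.15

Aug 22, 1133 sold [FIFO — oldest first]: 140 @ $2.20 + 59 @ $2.50 + 389 @ $6.25 + 54 @ $6.95 + 342 @ $7.20 + 74 @ $5.55 + 75 @ $3.60 = $6,405.15
Ending inventory: 129 @ $3.60 + 261 @ $6.40 = $2,134.80
Check: goods available $8,539.95 = COGS $6,405.15 + ending $2,134.80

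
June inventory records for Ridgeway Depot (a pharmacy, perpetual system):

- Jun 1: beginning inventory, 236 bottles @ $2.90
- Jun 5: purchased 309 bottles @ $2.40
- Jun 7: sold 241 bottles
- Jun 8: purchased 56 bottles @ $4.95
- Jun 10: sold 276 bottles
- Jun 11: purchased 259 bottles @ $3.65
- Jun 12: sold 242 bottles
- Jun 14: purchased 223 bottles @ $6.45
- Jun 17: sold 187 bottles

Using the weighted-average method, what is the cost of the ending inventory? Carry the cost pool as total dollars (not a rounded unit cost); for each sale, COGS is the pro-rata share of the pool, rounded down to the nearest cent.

Ending inventory = $757.07

After Jun 1: 236 on hand, pool $684.40 (≈ $2.9000 each)
After Jun 5: 545 on hand, pool $1,426.00 (≈ $2.6165 each)
Jun 7, sell 241: 241/545 × $1,426.00 → $630.57
After Jun 8: 360 on hand, pool $1,072.63 (≈ $2.9795 each)
Jun 10, sell 276: 276/360 × $1,072.63 → $822.34
After Jun 11: 343 on hand, pool $1,195.64 (≈ $3.4858 each)
Jun 12, sell 242: 242/343 × $1,195.64 → $843.57
After Jun 14: 324 on hand, pool $1,790.42 (≈ $5.5260 each)
Jun 17, sell 187: 187/324 × $1,790.42 → $1,033.35
Total COGS = $630.57 + $822.34 + $843.57 + $1,033.35 = $3,329.83
Ending inventory (cost pool remaining) = $757.07
Check: goods available $4,086.90 = COGS $3,329.83 + ending $757.07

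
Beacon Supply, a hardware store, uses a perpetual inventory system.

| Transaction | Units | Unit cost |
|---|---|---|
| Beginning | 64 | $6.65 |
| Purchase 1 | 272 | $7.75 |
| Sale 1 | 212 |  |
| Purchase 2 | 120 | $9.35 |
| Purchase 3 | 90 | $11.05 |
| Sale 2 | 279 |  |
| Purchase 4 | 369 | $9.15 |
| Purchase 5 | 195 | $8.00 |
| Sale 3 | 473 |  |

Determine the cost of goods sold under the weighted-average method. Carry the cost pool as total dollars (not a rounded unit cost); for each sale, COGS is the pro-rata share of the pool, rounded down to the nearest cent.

After Beginning: 64 on hand, pool $425.60 (≈ $6.6500 each)
After Purchase 1: 336 on hand, pool $2,533.60 (≈ $7.5405 each)
Sale 1, sell 212: 212/336 × $2,533.60 → $1,598.58
After Purchase 2: 244 on hand, pool $2,057.02 (≈ $8.4304 each)
After Purchase 3: 334 on hand, pool $3,051.52 (≈ $9.1363 each)
Sale 2, sell 279: 279/334 × $3,051.52 → $2,549.02
After Purchase 4: 424 on hand, pool $3,878.85 (≈ $9.1482 each)
After Purchase 5: 619 on hand, pool $5,438.85 (≈ $8.7865 each)
Sale 3, sell 473: 473/619 × $5,438.85 → $4,156.01
Total COGS = $1,598.58 + $2,549.02 + $4,156.01 = $8,303.61
Ending inventory (cost pool remaining) = $1,282.84

COGS = $8,303.61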